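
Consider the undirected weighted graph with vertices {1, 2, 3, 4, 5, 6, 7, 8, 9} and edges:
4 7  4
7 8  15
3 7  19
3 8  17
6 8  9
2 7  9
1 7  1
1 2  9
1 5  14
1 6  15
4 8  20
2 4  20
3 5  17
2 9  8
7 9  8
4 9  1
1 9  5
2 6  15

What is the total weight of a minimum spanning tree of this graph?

69

Prim, starting at 8.
Step 1: cheapest edge leaving the tree is 6 8 (9); add 6.
Step 2: cheapest edge leaving the tree is 1 6 (15); add 1.
Step 3: cheapest edge leaving the tree is 1 7 (1); add 7.
Step 4: cheapest edge leaving the tree is 4 7 (4); add 4.
Step 5: cheapest edge leaving the tree is 4 9 (1); add 9.
Step 6: cheapest edge leaving the tree is 2 9 (8); add 2.
Step 7: cheapest edge leaving the tree is 1 5 (14); add 5.
Step 8: cheapest edge leaving the tree is 3 5 (17); add 3.
MST edges: 6 8, 1 6, 1 7, 4 7, 4 9, 2 9, 1 5, 3 5; total weight 9+15+1+4+1+8+14+17 = 69.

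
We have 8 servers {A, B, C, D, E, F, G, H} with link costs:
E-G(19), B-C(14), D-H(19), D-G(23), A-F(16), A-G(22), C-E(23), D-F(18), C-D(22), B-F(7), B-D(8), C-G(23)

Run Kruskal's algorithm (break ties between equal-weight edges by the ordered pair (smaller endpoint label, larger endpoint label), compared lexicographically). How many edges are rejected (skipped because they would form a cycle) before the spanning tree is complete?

1

Sort edges by weight, then run Kruskal:
B-F (7): add — endpoints in different components.
B-D (8): add — endpoints in different components.
B-C (14): add — endpoints in different components.
A-F (16): add — endpoints in different components.
D-F (18): skip — D and F already connected.
D-H (19): add — endpoints in different components.
E-G (19): add — endpoints in different components.
A-G (22): add — endpoints in different components.
Edges rejected before the tree was complete: 1.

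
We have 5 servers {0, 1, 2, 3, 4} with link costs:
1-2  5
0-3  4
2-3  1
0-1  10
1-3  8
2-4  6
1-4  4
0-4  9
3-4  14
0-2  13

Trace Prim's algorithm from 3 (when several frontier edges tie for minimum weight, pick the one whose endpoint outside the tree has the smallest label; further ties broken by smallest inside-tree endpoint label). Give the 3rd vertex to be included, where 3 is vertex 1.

Grow the tree from 3 using Prim:
Step 1: cheapest edge leaving the tree is 2-3 (1); add 2.
Step 2: cheapest edge leaving the tree is 0-3 (4); add 0.
Step 3: cheapest edge leaving the tree is 1-2 (5); add 1.
Step 4: cheapest edge leaving the tree is 1-4 (4); add 4.
Vertex order: 3, 2, 0, 1, 4. The 3rd vertex is 0.

0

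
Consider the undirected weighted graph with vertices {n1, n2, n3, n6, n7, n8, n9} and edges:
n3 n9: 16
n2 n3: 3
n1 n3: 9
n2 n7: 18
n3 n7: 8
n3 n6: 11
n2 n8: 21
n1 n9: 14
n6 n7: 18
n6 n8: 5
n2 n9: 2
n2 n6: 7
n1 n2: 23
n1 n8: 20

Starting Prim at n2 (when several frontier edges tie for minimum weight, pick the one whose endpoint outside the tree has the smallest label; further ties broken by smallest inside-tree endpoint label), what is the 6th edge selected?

n1-n3

Prim's algorithm from n2:
Step 1: cheapest edge leaving the tree is n2 n9 (2); add n9.
Step 2: cheapest edge leaving the tree is n2 n3 (3); add n3.
Step 3: cheapest edge leaving the tree is n2 n6 (7); add n6.
Step 4: cheapest edge leaving the tree is n6 n8 (5); add n8.
Step 5: cheapest edge leaving the tree is n3 n7 (8); add n7.
Step 6: cheapest edge leaving the tree is n1 n3 (9); add n1.
The 6th edge added is n1 n3.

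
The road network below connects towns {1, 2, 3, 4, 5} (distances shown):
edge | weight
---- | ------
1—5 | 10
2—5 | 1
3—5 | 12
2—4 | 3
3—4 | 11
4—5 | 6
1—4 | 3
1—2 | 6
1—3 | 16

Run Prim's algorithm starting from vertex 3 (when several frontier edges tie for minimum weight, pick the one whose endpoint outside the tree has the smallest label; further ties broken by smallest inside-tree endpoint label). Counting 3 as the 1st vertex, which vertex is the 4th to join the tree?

2

Prim's algorithm from 3:
Step 1: cheapest edge leaving the tree is 3—4 (11); add 4.
Step 2: cheapest edge leaving the tree is 1—4 (3); add 1.
Step 3: cheapest edge leaving the tree is 2—4 (3); add 2.
Step 4: cheapest edge leaving the tree is 2—5 (1); add 5.
Vertex order: 3, 4, 1, 2, 5. The 4th vertex is 2.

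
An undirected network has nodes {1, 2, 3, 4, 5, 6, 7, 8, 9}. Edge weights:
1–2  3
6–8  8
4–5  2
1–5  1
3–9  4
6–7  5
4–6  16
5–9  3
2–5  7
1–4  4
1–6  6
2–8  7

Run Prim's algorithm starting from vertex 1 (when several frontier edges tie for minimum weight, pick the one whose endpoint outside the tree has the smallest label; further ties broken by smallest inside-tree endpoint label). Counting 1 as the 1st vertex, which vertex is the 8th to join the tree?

7

Prim, starting at 1.
Step 1: cheapest edge leaving the tree is 1–5 (1); add 5.
Step 2: cheapest edge leaving the tree is 4–5 (2); add 4.
Step 3: cheapest edge leaving the tree is 1–2 (3); add 2.
Step 4: cheapest edge leaving the tree is 5–9 (3); add 9.
Step 5: cheapest edge leaving the tree is 3–9 (4); add 3.
Step 6: cheapest edge leaving the tree is 1–6 (6); add 6.
Step 7: cheapest edge leaving the tree is 6–7 (5); add 7.
Step 8: cheapest edge leaving the tree is 2–8 (7); add 8.
Vertex order: 1, 5, 4, 2, 9, 3, 6, 7, 8. The 8th vertex is 7.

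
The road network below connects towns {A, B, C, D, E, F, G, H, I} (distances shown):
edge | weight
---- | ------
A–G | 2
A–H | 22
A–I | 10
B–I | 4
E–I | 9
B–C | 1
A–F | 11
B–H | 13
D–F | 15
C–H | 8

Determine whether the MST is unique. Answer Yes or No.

Yes

Kruskal's algorithm — process edges by increasing weight (ties by edge label):
B–C (1): add — endpoints in different components.
A–G (2): add — endpoints in different components.
B–I (4): add — endpoints in different components.
C–H (8): add — endpoints in different components.
E–I (9): add — endpoints in different components.
A–I (10): add — endpoints in different components.
A–F (11): add — endpoints in different components.
B–H (13): skip — B and H already connected.
D–F (15): add — endpoints in different components.
Every non-tree edge has weight strictly greater than the heaviest edge on the tree path between its endpoints, so the MST is unique.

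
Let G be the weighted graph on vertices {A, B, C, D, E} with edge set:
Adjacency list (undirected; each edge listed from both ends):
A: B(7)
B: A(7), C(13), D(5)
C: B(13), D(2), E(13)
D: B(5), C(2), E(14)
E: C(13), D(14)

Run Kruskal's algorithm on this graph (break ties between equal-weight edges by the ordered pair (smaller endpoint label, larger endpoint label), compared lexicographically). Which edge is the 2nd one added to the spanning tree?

B-D

Kruskal: consider edges lightest-first.
C-D (2): add. Components now {A} {B} {C,D} {E}
B-D (5): add. Components now {A} {B,C,D} {E}
A-B (7): add. Components now {A,B,C,D} {E}
B-C (13): skip — B and C already connected.
C-E (13): add. Components now {A,B,C,D,E}
The 2nd edge added is B-D.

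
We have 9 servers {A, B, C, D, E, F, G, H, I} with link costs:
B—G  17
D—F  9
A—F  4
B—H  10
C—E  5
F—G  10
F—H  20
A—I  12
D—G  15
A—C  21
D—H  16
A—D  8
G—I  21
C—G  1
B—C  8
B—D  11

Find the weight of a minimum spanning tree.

Kruskal: consider edges lightest-first.
C—G (1): add — endpoints in different components.
A—F (4): add — endpoints in different components.
C—E (5): add — endpoints in different components.
A—D (8): add — endpoints in different components.
B—C (8): add — endpoints in different components.
D—F (9): skip — D and F already connected.
B—H (10): add — endpoints in different components.
F—G (10): add — endpoints in different components.
B—D (11): skip — B and D already connected.
A—I (12): add — endpoints in different components.
MST edges: C—G, A—F, C—E, A—D, B—C, B—H, F—G, A—I; total weight 1+4+5+8+8+10+10+12 = 58.

58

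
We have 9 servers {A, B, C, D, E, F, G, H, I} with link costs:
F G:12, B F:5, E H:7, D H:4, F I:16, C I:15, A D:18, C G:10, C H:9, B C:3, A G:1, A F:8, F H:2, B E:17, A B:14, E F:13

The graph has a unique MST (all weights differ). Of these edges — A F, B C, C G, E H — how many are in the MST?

Kruskal: consider edges lightest-first.
A G (1): add — endpoints in different components.
F H (2): add — endpoints in different components.
B C (3): add — endpoints in different components.
D H (4): add — endpoints in different components.
B F (5): add — endpoints in different components.
E H (7): add — endpoints in different components.
A F (8): add — endpoints in different components.
C H (9): skip — C and H already connected.
C G (10): skip — C and G already connected.
F G (12): skip — F and G already connected.
E F (13): skip — E and F already connected.
A B (14): skip — A and B already connected.
C I (15): add — endpoints in different components.
MST edge set: {A G, F H, B C, D H, B F, E H, A F, C I}.
Of the listed edges, {A F, B C, E H} are in the MST → 3.

3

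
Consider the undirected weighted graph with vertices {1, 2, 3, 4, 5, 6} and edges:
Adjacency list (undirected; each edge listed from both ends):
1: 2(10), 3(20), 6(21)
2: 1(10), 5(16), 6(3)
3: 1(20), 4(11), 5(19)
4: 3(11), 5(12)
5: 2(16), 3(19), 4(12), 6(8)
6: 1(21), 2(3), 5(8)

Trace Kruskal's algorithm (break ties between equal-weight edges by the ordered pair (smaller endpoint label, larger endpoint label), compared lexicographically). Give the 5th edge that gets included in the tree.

4-5

Kruskal: consider edges lightest-first.
2 6 (3): add. Components now {1} {2,6} {3} {4} {5}
5 6 (8): add. Components now {1} {2,5,6} {3} {4}
1 2 (10): add. Components now {1,2,5,6} {3} {4}
3 4 (11): add. Components now {1,2,5,6} {3,4}
4 5 (12): add. Components now {1,2,3,4,5,6}
The 5th edge added is 4 5.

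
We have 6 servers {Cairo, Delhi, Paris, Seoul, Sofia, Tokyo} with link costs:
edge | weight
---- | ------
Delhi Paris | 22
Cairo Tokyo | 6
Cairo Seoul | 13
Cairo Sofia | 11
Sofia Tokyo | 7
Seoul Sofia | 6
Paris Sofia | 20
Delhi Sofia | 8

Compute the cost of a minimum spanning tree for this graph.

Kruskal: consider edges lightest-first.
Cairo Tokyo (6): add — endpoints in different components.
Seoul Sofia (6): add — endpoints in different components.
Sofia Tokyo (7): add — endpoints in different components.
Delhi Sofia (8): add — endpoints in different components.
Cairo Sofia (11): skip — Cairo and Sofia already connected.
Cairo Seoul (13): skip — Seoul and Cairo already connected.
Paris Sofia (20): add — endpoints in different components.
MST edges: Cairo Tokyo, Seoul Sofia, Sofia Tokyo, Delhi Sofia, Paris Sofia; total weight 6+6+7+8+20 = 47.

47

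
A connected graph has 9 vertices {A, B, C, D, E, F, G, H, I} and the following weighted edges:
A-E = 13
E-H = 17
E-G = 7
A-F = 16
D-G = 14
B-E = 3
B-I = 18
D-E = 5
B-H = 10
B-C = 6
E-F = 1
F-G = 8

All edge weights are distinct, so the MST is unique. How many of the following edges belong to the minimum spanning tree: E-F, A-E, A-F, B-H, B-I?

Sort edges by weight, then run Kruskal:
E-F (1): add — endpoints in different components.
B-E (3): add — endpoints in different components.
D-E (5): add — endpoints in different components.
B-C (6): add — endpoints in different components.
E-G (7): add — endpoints in different components.
F-G (8): skip — F and G already connected.
B-H (10): add — endpoints in different components.
A-E (13): add — endpoints in different components.
D-G (14): skip — D and G already connected.
A-F (16): skip — A and F already connected.
E-H (17): skip — E and H already connected.
B-I (18): add — endpoints in different components.
MST edge set: {E-F, B-E, D-E, B-C, E-G, B-H, A-E, B-I}.
Of the listed edges, {E-F, A-E, B-H, B-I} are in the MST → 4.

4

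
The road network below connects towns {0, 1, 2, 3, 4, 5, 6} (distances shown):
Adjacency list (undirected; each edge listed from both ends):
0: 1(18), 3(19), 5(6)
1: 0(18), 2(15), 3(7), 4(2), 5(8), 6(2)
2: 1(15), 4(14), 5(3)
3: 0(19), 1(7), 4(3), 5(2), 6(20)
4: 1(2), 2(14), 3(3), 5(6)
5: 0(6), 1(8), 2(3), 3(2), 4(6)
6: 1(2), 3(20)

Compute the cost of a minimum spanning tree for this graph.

Sort edges by weight, then run Kruskal:
1-4 (2): add — endpoints in different components.
1-6 (2): add — endpoints in different components.
3-5 (2): add — endpoints in different components.
2-5 (3): add — endpoints in different components.
3-4 (3): add — endpoints in different components.
0-5 (6): add — endpoints in different components.
MST edges: 1-4, 1-6, 3-5, 2-5, 3-4, 0-5; total weight 2+2+2+3+3+6 = 18.

18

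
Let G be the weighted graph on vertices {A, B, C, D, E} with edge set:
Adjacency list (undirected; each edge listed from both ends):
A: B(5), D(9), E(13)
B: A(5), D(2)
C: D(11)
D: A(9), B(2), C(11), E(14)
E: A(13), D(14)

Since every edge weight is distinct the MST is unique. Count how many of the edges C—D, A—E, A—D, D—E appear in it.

2

Sort edges by weight, then run Kruskal:
B—D (2): add — endpoints in different components.
A—B (5): add — endpoints in different components.
A—D (9): skip — A and D already connected.
C—D (11): add — endpoints in different components.
A—E (13): add — endpoints in different components.
MST edge set: {B—D, A—B, C—D, A—E}.
Of the listed edges, {C—D, A—E} are in the MST → 2.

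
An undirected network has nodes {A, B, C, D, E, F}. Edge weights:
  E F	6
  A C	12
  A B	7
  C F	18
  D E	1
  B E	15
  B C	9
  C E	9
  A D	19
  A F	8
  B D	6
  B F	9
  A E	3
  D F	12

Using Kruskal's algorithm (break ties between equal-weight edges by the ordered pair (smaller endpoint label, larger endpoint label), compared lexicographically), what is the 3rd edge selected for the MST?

Kruskal: consider edges lightest-first.
D E (1): add — endpoints in different components.
A E (3): add — endpoints in different components.
B D (6): add — endpoints in different components.
E F (6): add — endpoints in different components.
A B (7): skip — A and B already connected.
A F (8): skip — A and F already connected.
B C (9): add — endpoints in different components.
The 3rd edge added is B D.

B-D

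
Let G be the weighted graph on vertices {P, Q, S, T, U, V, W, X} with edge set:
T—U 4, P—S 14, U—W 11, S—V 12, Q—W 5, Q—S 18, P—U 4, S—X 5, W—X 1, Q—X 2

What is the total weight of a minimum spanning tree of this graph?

Prim, starting at U.
Step 1: frontier [P—U 4, T—U 4, U—W 11] → take P—U (4); add P.
Step 2: frontier [P—S 14, T—U 4, U—W 11] → take T—U (4); add T.
Step 3: frontier [P—S 14, U—W 11] → take U—W (11); add W.
Step 4: frontier [P—S 14, W—X 1, Q—W 5] → take W—X (1); add X.
Step 5: frontier [P—S 14, Q—W 5, Q—X 2, S—X 5] → take Q—X (2); add Q.
Step 6: frontier [P—S 14, Q—S 18, S—X 5] → take S—X (5); add S.
Step 7: frontier [S—V 12] → take S—V (12); add V.
MST edges: P—U, T—U, U—W, W—X, Q—X, S—X, S—V; total weight 4+4+11+1+2+5+12 = 39.

39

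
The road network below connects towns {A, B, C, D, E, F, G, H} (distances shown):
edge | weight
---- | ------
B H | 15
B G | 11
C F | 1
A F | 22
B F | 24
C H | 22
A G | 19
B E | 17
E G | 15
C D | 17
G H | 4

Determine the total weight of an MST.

89

Prim, starting at E.
Step 1: frontier [E G 15, B E 17] → take E G (15); add G.
Step 2: frontier [B E 17, G H 4, B G 11, A G 19] → take G H (4); add H.
Step 3: frontier [B E 17, B G 11, A G 19, B H 15, C H 22] → take B G (11); add B.
Step 4: frontier [B F 24, A G 19, C H 22] → take A G (19); add A.
Step 5: frontier [A F 22, B F 24, C H 22] → take C H (22); add C.
Step 6: frontier [A F 22, B F 24, C F 1, C D 17] → take C F (1); add F.
Step 7: frontier [C D 17] → take C D (17); add D.
MST edges: E G, G H, B G, A G, C H, C F, C D; total weight 15+4+11+19+22+1+17 = 89.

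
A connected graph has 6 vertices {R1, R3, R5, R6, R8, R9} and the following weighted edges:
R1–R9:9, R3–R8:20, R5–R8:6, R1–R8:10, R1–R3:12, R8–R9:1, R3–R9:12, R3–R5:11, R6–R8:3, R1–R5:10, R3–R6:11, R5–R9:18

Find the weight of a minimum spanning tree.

30

Sort edges by weight, then run Kruskal:
R8–R9 (1): add — endpoints in different components.
R6–R8 (3): add — endpoints in different components.
R5–R8 (6): add — endpoints in different components.
R1–R9 (9): add — endpoints in different components.
R1–R5 (10): skip — R5 and R1 already connected.
R1–R8 (10): skip — R1 and R8 already connected.
R3–R5 (11): add — endpoints in different components.
MST edges: R8–R9, R6–R8, R5–R8, R1–R9, R3–R5; total weight 1+3+6+9+11 = 30.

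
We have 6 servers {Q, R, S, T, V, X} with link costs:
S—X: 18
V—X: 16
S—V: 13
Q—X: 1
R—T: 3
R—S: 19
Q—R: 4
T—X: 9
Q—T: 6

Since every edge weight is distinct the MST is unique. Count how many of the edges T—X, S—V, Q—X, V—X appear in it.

3

Kruskal: consider edges lightest-first.
Q—X (1): add. Components now {S} {R} {V} {T} {Q,X}
R—T (3): add. Components now {S} {R,T} {V} {Q,X}
Q—R (4): add. Components now {S} {Q,R,T,X} {V}
Q—T (6): skip — T and Q already connected.
T—X (9): skip — T and X already connected.
S—V (13): add. Components now {S,V} {Q,R,T,X}
V—X (16): add. Components now {Q,R,S,T,V,X}
MST edge set: {Q—X, R—T, Q—R, S—V, V—X}.
Of the listed edges, {S—V, Q—X, V—X} are in the MST → 3.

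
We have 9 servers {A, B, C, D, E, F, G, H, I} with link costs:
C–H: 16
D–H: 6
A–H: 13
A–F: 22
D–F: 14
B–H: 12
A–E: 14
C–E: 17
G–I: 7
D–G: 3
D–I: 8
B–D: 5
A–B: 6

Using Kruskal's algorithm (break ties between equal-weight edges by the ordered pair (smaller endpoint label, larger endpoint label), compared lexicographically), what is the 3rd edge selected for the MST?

Kruskal: consider edges lightest-first.
D–G (3): add — endpoints in different components.
B–D (5): add — endpoints in different components.
A–B (6): add — endpoints in different components.
D–H (6): add — endpoints in different components.
G–I (7): add — endpoints in different components.
D–I (8): skip — D and I already connected.
B–H (12): skip — B and H already connected.
A–H (13): skip — A and H already connected.
A–E (14): add — endpoints in different components.
D–F (14): add — endpoints in different components.
C–H (16): add — endpoints in different components.
The 3rd edge added is A–B.

A-B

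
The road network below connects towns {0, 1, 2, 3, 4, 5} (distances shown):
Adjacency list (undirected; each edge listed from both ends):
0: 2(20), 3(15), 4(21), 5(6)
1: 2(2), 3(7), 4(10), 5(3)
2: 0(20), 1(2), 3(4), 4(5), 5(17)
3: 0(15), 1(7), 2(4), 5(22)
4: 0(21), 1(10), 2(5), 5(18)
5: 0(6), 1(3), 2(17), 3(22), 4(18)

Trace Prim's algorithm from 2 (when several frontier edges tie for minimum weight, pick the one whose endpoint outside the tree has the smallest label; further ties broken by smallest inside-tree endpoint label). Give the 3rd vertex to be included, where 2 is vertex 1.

5

Grow the tree from 2 using Prim:
Step 1: frontier [1—2 2, 2—3 4, 2—4 5, 2—5 17, 0—2 20] → take 1—2 (2); add 1.
Step 2: frontier [1—5 3, 1—3 7, 1—4 10, 2—3 4, 2—4 5, 2—5 17, 0—2 20] → take 1—5 (3); add 5.
Step 3: frontier [1—3 7, 1—4 10, 2—3 4, 2—4 5, 0—2 20, 0—5 6, 4—5 18, 3—5 22] → take 2—3 (4); add 3.
Step 4: frontier [1—4 10, 2—4 5, 0—2 20, 0—3 15, 0—5 6, 4—5 18] → take 2—4 (5); add 4.
Step 5: frontier [0—2 20, 0—3 15, 0—4 21, 0—5 6] → take 0—5 (6); add 0.
Vertex order: 2, 1, 5, 3, 4, 0. The 3rd vertex is 5.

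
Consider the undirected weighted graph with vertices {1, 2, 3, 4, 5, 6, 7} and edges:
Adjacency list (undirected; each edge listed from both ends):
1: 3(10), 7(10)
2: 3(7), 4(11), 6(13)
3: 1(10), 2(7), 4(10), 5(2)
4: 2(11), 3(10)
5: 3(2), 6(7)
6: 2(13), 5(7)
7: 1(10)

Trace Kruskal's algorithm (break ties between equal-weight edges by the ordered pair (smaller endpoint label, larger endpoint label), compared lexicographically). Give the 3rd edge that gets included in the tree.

Kruskal's algorithm — process edges by increasing weight (ties by edge label):
3—5 (2): add. Components now {1} {2} {3,5} {4} {6} {7}
2—3 (7): add. Components now {1} {2,3,5} {4} {6} {7}
5—6 (7): add. Components now {1} {2,3,5,6} {4} {7}
1—3 (10): add. Components now {1,2,3,5,6} {4} {7}
1—7 (10): add. Components now {1,2,3,5,6,7} {4}
3—4 (10): add. Components now {1,2,3,4,5,6,7}
The 3rd edge added is 5—6.

5-6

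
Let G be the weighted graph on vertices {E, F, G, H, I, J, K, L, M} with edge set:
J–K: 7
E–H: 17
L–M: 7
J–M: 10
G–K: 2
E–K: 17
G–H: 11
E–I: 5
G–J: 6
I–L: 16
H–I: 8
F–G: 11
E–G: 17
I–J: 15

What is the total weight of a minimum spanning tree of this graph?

60

Sort edges by weight, then run Kruskal:
G–K (2): add — endpoints in different components.
E–I (5): add — endpoints in different components.
G–J (6): add — endpoints in different components.
J–K (7): skip — J and K already connected.
L–M (7): add — endpoints in different components.
H–I (8): add — endpoints in different components.
J–M (10): add — endpoints in different components.
F–G (11): add — endpoints in different components.
G–H (11): add — endpoints in different components.
MST edges: G–K, E–I, G–J, L–M, H–I, J–M, F–G, G–H; total weight 2+5+6+7+8+10+11+11 = 60.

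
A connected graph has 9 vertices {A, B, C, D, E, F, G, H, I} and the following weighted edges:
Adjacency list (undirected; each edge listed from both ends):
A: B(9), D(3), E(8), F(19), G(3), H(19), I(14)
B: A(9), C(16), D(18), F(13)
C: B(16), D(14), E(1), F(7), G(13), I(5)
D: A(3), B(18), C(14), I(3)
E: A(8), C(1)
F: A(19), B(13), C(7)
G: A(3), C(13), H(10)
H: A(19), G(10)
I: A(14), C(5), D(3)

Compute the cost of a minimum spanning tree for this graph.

41

Sort edges by weight, then run Kruskal:
C E (1): add — endpoints in different components.
A D (3): add — endpoints in different components.
A G (3): add — endpoints in different components.
D I (3): add — endpoints in different components.
C I (5): add — endpoints in different components.
C F (7): add — endpoints in different components.
A E (8): skip — A and E already connected.
A B (9): add — endpoints in different components.
G H (10): add — endpoints in different components.
MST edges: C E, A D, A G, D I, C I, C F, A B, G H; total weight 1+3+3+3+5+7+9+10 = 41.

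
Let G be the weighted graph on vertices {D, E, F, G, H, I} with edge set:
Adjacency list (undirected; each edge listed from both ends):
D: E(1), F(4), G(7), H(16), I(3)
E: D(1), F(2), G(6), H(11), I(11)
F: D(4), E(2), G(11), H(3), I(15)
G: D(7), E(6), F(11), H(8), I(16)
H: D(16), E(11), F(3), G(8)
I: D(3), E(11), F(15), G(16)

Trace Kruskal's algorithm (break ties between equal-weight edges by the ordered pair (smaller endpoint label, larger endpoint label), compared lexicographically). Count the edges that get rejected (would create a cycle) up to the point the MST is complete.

Sort edges by weight, then run Kruskal:
D E (1): add. Components now {D,E} {F} {G} {H} {I}
E F (2): add. Components now {D,E,F} {G} {H} {I}
D I (3): add. Components now {D,E,F,I} {G} {H}
F H (3): add. Components now {D,E,F,H,I} {G}
D F (4): skip — D and F already connected.
E G (6): add. Components now {D,E,F,G,H,I}
Edges rejected before the tree was complete: 1.

1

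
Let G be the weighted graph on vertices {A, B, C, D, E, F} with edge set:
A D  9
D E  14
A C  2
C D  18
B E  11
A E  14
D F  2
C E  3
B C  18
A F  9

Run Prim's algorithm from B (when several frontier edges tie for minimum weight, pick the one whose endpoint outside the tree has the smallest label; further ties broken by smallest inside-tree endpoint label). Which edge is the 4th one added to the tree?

A-D

Prim, starting at B.
Step 1: cheapest edge leaving the tree is B E (11); add E.
Step 2: cheapest edge leaving the tree is C E (3); add C.
Step 3: cheapest edge leaving the tree is A C (2); add A.
Step 4: cheapest edge leaving the tree is A D (9); add D.
Step 5: cheapest edge leaving the tree is D F (2); add F.
The 4th edge added is A D.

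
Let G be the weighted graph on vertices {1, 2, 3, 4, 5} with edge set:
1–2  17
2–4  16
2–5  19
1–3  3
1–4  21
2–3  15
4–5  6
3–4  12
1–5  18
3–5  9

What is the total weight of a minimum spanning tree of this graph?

33

Prim's algorithm from 1:
Step 1: cheapest edge leaving the tree is 1–3 (3); add 3.
Step 2: cheapest edge leaving the tree is 3–5 (9); add 5.
Step 3: cheapest edge leaving the tree is 4–5 (6); add 4.
Step 4: cheapest edge leaving the tree is 2–3 (15); add 2.
MST edges: 1–3, 3–5, 4–5, 2–3; total weight 3+9+6+15 = 33.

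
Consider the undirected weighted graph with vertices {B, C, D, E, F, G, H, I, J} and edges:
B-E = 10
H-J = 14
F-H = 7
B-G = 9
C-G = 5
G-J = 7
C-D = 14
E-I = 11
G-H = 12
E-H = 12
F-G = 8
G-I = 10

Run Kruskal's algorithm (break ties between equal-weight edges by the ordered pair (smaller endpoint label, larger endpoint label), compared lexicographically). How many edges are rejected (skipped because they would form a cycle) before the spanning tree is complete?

3

Sort edges by weight, then run Kruskal:
C-G (5): add — endpoints in different components.
F-H (7): add — endpoints in different components.
G-J (7): add — endpoints in different components.
F-G (8): add — endpoints in different components.
B-G (9): add — endpoints in different components.
B-E (10): add — endpoints in different components.
G-I (10): add — endpoints in different components.
E-I (11): skip — E and I already connected.
E-H (12): skip — E and H already connected.
G-H (12): skip — G and H already connected.
C-D (14): add — endpoints in different components.
Edges rejected before the tree was complete: 3.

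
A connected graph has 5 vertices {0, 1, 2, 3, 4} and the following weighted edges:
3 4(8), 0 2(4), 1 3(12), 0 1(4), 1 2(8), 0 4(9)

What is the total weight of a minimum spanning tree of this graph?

25

Prim's algorithm from 4:
Step 1: cheapest edge leaving the tree is 3 4 (8); add 3.
Step 2: cheapest edge leaving the tree is 0 4 (9); add 0.
Step 3: cheapest edge leaving the tree is 0 1 (4); add 1.
Step 4: cheapest edge leaving the tree is 0 2 (4); add 2.
MST edges: 3 4, 0 4, 0 1, 0 2; total weight 8+9+4+4 = 25.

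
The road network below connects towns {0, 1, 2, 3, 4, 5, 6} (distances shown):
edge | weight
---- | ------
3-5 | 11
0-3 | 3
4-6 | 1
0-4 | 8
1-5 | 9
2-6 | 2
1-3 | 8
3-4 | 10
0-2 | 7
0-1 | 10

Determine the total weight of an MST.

Kruskal: consider edges lightest-first.
4-6 (1): add. Components now {0} {1} {2} {3} {4,6} {5}
2-6 (2): add. Components now {0} {1} {2,4,6} {3} {5}
0-3 (3): add. Components now {0,3} {1} {2,4,6} {5}
0-2 (7): add. Components now {0,2,3,4,6} {1} {5}
0-4 (8): skip — 0 and 4 already connected.
1-3 (8): add. Components now {0,1,2,3,4,6} {5}
1-5 (9): add. Components now {0,1,2,3,4,5,6}
MST edges: 4-6, 2-6, 0-3, 0-2, 1-3, 1-5; total weight 1+2+3+7+8+9 = 30.

30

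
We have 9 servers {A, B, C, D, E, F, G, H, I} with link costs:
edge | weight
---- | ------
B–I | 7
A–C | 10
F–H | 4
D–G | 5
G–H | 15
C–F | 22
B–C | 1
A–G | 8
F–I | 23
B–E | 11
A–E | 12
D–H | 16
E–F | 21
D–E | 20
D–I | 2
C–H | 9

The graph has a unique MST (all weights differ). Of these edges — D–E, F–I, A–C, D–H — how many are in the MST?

Kruskal's algorithm — process edges by increasing weight (ties by edge label):
B–C (1): add — endpoints in different components.
D–I (2): add — endpoints in different components.
F–H (4): add — endpoints in different components.
D–G (5): add — endpoints in different components.
B–I (7): add — endpoints in different components.
A–G (8): add — endpoints in different components.
C–H (9): add — endpoints in different components.
A–C (10): skip — A and C already connected.
B–E (11): add — endpoints in different components.
MST edge set: {B–C, D–I, F–H, D–G, B–I, A–G, C–H, B–E}.
Of the listed edges, {} are in the MST → 0.

0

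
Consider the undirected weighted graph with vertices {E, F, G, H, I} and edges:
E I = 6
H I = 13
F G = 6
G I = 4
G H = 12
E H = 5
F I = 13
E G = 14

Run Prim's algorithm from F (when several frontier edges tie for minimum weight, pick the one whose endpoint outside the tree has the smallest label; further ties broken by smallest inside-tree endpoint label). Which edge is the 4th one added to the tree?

E-H

Prim, starting at F.
Step 1: cheapest edge leaving the tree is F G (6); add G.
Step 2: cheapest edge leaving the tree is G I (4); add I.
Step 3: cheapest edge leaving the tree is E I (6); add E.
Step 4: cheapest edge leaving the tree is E H (5); add H.
The 4th edge added is E H.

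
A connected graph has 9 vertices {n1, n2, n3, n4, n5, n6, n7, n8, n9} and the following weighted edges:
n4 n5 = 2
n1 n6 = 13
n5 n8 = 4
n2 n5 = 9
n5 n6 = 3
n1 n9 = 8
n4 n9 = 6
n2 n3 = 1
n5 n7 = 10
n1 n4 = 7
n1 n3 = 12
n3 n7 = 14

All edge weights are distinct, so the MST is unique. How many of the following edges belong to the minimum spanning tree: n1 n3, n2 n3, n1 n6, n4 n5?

2

Kruskal's algorithm — process edges by increasing weight (ties by edge label):
n2 n3 (1): add — endpoints in different components.
n4 n5 (2): add — endpoints in different components.
n5 n6 (3): add — endpoints in different components.
n5 n8 (4): add — endpoints in different components.
n4 n9 (6): add — endpoints in different components.
n1 n4 (7): add — endpoints in different components.
n1 n9 (8): skip — n9 and n1 already connected.
n2 n5 (9): add — endpoints in different components.
n5 n7 (10): add — endpoints in different components.
MST edge set: {n2 n3, n4 n5, n5 n6, n5 n8, n4 n9, n1 n4, n2 n5, n5 n7}.
Of the listed edges, {n2 n3, n4 n5} are in the MST → 2.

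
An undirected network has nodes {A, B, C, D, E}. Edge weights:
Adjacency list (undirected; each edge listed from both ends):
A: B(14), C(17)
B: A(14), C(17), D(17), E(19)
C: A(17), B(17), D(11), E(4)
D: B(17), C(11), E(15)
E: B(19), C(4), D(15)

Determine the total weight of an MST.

46

Kruskal's algorithm — process edges by increasing weight (ties by edge label):
C—E (4): add — endpoints in different components.
C—D (11): add — endpoints in different components.
A—B (14): add — endpoints in different components.
D—E (15): skip — D and E already connected.
A—C (17): add — endpoints in different components.
MST edges: C—E, C—D, A—B, A—C; total weight 4+11+14+17 = 46.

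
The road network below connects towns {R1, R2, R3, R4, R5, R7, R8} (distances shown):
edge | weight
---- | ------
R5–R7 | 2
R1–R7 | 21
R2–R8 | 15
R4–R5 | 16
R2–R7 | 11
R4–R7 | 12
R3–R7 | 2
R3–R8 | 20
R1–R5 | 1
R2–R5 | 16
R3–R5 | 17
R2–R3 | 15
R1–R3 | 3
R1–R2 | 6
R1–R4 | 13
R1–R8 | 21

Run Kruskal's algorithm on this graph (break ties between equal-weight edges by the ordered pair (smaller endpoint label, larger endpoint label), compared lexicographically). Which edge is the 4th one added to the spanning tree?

Kruskal: consider edges lightest-first.
R1–R5 (1): add — endpoints in different components.
R3–R7 (2): add — endpoints in different components.
R5–R7 (2): add — endpoints in different components.
R1–R3 (3): skip — R3 and R1 already connected.
R1–R2 (6): add — endpoints in different components.
R2–R7 (11): skip — R7 and R2 already connected.
R4–R7 (12): add — endpoints in different components.
R1–R4 (13): skip — R1 and R4 already connected.
R2–R3 (15): skip — R3 and R2 already connected.
R2–R8 (15): add — endpoints in different components.
The 4th edge added is R1–R2.

R1-R2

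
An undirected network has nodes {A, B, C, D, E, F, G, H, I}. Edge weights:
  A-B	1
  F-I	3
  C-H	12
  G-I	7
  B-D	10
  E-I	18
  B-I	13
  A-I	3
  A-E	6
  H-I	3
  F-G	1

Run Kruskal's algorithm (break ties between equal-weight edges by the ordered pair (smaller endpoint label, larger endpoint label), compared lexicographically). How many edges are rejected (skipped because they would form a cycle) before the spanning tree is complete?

Sort edges by weight, then run Kruskal:
A-B (1): add — endpoints in different components.
F-G (1): add — endpoints in different components.
A-I (3): add — endpoints in different components.
F-I (3): add — endpoints in different components.
H-I (3): add — endpoints in different components.
A-E (6): add — endpoints in different components.
G-I (7): skip — G and I already connected.
B-D (10): add — endpoints in different components.
C-H (12): add — endpoints in different components.
Edges rejected before the tree was complete: 1.

1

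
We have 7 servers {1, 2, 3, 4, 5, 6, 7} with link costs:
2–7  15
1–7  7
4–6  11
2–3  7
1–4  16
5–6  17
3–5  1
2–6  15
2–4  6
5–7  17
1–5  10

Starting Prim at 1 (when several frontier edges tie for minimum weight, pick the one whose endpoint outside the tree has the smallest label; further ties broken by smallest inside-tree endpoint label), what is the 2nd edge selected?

1-5

Prim's algorithm from 1:
Step 1: frontier [1–7 7, 1–5 10, 1–4 16] → take 1–7 (7); add 7.
Step 2: frontier [1–5 10, 1–4 16, 2–7 15, 5–7 17] → take 1–5 (10); add 5.
Step 3: frontier [1–4 16, 3–5 1, 5–6 17, 2–7 15] → take 3–5 (1); add 3.
Step 4: frontier [1–4 16, 2–3 7, 5–6 17, 2–7 15] → take 2–3 (7); add 2.
Step 5: frontier [1–4 16, 2–4 6, 2–6 15, 5–6 17] → take 2–4 (6); add 4.
Step 6: frontier [2–6 15, 4–6 11, 5–6 17] → take 4–6 (11); add 6.
The 2nd edge added is 1–5.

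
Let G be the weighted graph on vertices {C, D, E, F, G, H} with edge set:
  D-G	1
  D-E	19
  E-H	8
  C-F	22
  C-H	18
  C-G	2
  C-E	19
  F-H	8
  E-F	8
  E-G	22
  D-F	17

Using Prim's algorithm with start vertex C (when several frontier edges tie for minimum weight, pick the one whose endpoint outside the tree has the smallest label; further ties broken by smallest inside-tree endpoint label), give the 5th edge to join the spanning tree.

E-H

Prim's algorithm from C:
Step 1: cheapest edge leaving the tree is C-G (2); add G.
Step 2: cheapest edge leaving the tree is D-G (1); add D.
Step 3: cheapest edge leaving the tree is D-F (17); add F.
Step 4: cheapest edge leaving the tree is E-F (8); add E.
Step 5: cheapest edge leaving the tree is E-H (8); add H.
The 5th edge added is E-H.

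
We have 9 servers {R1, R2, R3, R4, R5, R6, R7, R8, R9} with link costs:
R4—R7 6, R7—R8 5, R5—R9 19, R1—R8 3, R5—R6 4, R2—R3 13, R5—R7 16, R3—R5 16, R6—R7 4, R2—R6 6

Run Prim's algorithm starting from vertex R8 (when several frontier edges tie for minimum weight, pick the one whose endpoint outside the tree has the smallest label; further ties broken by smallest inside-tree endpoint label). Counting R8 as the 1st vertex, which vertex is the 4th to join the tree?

Prim's algorithm from R8:
Step 1: frontier [R1—R8 3, R7—R8 5] → take R1—R8 (3); add R1.
Step 2: frontier [R7—R8 5] → take R7—R8 (5); add R7.
Step 3: frontier [R6—R7 4, R4—R7 6, R5—R7 16] → take R6—R7 (4); add R6.
Step 4: frontier [R5—R6 4, R2—R6 6, R4—R7 6, R5—R7 16] → take R5—R6 (4); add R5.
Step 5: frontier [R3—R5 16, R5—R9 19, R2—R6 6, R4—R7 6] → take R2—R6 (6); add R2.
Step 6: frontier [R2—R3 13, R3—R5 16, R5—R9 19, R4—R7 6] → take R4—R7 (6); add R4.
Step 7: frontier [R2—R3 13, R3—R5 16, R5—R9 19] → take R2—R3 (13); add R3.
Step 8: frontier [R5—R9 19] → take R5—R9 (19); add R9.
Vertex order: R8, R1, R7, R6, R5, R2, R4, R3, R9. The 4th vertex is R6.

R6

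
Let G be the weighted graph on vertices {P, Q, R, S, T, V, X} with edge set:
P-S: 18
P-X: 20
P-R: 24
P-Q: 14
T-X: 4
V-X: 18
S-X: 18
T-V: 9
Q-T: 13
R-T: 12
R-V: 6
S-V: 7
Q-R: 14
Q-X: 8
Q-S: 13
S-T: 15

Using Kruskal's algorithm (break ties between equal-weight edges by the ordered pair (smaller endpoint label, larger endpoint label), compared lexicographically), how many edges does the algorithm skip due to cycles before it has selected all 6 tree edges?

3

Kruskal: consider edges lightest-first.
T-X (4): add — endpoints in different components.
R-V (6): add — endpoints in different components.
S-V (7): add — endpoints in different components.
Q-X (8): add — endpoints in different components.
T-V (9): add — endpoints in different components.
R-T (12): skip — R and T already connected.
Q-S (13): skip — S and Q already connected.
Q-T (13): skip — Q and T already connected.
P-Q (14): add — endpoints in different components.
Edges rejected before the tree was complete: 3.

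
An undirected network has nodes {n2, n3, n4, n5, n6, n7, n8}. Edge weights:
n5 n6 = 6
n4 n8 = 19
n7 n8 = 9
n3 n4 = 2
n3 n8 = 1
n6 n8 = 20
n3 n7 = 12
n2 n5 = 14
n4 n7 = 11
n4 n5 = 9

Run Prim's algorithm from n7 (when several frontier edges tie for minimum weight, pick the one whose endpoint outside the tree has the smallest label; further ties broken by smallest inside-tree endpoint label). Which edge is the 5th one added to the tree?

Prim, starting at n7.
Step 1: cheapest edge leaving the tree is n7 n8 (9); add n8.
Step 2: cheapest edge leaving the tree is n3 n8 (1); add n3.
Step 3: cheapest edge leaving the tree is n3 n4 (2); add n4.
Step 4: cheapest edge leaving the tree is n4 n5 (9); add n5.
Step 5: cheapest edge leaving the tree is n5 n6 (6); add n6.
Step 6: cheapest edge leaving the tree is n2 n5 (14); add n2.
The 5th edge added is n5 n6.

n5-n6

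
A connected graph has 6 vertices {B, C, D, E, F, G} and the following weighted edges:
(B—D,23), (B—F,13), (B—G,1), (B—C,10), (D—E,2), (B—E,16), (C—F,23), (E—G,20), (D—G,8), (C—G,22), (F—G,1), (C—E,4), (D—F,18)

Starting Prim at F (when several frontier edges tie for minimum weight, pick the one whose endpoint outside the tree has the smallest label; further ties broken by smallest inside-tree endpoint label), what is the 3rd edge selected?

D-G

Prim's algorithm from F:
Step 1: cheapest edge leaving the tree is F—G (1); add G.
Step 2: cheapest edge leaving the tree is B—G (1); add B.
Step 3: cheapest edge leaving the tree is D—G (8); add D.
Step 4: cheapest edge leaving the tree is D—E (2); add E.
Step 5: cheapest edge leaving the tree is C—E (4); add C.
The 3rd edge added is D—G.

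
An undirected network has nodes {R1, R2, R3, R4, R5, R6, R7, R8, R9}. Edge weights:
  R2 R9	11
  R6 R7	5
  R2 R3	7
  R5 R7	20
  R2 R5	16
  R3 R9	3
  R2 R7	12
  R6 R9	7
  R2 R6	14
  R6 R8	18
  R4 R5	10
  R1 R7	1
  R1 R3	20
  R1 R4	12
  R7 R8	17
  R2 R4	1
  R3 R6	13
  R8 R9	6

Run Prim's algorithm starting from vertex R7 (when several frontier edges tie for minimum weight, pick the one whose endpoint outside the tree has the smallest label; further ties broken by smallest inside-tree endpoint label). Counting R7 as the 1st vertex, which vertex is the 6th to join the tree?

Grow the tree from R7 using Prim:
Step 1: cheapest edge leaving the tree is R1 R7 (1); add R1.
Step 2: cheapest edge leaving the tree is R6 R7 (5); add R6.
Step 3: cheapest edge leaving the tree is R6 R9 (7); add R9.
Step 4: cheapest edge leaving the tree is R3 R9 (3); add R3.
Step 5: cheapest edge leaving the tree is R8 R9 (6); add R8.
Step 6: cheapest edge leaving the tree is R2 R3 (7); add R2.
Step 7: cheapest edge leaving the tree is R2 R4 (1); add R4.
Step 8: cheapest edge leaving the tree is R4 R5 (10); add R5.
Vertex order: R7, R1, R6, R9, R3, R8, R2, R4, R5. The 6th vertex is R8.

R8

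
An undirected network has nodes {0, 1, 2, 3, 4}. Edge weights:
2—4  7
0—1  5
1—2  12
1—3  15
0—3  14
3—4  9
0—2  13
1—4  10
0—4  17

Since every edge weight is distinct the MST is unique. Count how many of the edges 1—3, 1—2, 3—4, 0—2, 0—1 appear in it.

2

Sort edges by weight, then run Kruskal:
0—1 (5): add — endpoints in different components.
2—4 (7): add — endpoints in different components.
3—4 (9): add — endpoints in different components.
1—4 (10): add — endpoints in different components.
MST edge set: {0—1, 2—4, 3—4, 1—4}.
Of the listed edges, {3—4, 0—1} are in the MST → 2.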